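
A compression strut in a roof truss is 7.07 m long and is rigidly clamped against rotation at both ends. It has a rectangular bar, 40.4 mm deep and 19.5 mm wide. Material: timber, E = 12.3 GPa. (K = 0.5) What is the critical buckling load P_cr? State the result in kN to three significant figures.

Buckling occurs about the weak axis: I_min = h·b³/12 with b = 19.5 mm (the shorter side).
I_min = 40.4×19.5³/12 = 2.496×10^4 mm⁴
I = 2.496×10^4 mm⁴ = 2.496×10^-8 m⁴
Effective length L_e = K·L = 0.5 × 7.07 = 3.535 m
P_cr = π²EI / L_e² = π² × 12.3×10⁹ × 2.496×10^-8 / 3.535² = 242.5 N

P_cr ≈ 0.243 kN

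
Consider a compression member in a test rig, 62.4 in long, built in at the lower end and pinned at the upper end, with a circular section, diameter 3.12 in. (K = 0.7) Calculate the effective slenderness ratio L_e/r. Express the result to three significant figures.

λ ≈ 56.0

For a solid circle r = d/4 = 3.12/4 = 0.7800 in
L_e = K·L = 0.7 × 62.4 = 43.68 in
λ = L_e / r_min = 43.680 / 0.7800 = 56.0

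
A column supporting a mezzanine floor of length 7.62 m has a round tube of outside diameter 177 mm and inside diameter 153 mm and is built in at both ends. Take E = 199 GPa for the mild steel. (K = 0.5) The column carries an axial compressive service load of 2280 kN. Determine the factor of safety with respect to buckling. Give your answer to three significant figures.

n ≈ 1.26

d_o = 177 mm, d_i = 153 mm
I = π(d_o⁴ − d_i⁴)/64 = π(177⁴ − 153.0⁴)/64 = 2.128×10^7 mm⁴
I = 2.128×10^7 mm⁴ = 2.128×10^-5 m⁴
Effective length L_e = K·L = 0.5 × 7.62 = 3.810 m
P_cr = π²EI / L_e² = π² × 199×10⁹ × 2.128×10^-5 / 3.810² = 2.879×10^6 N
Factor of safety n = P_cr / P = 2879.3 / 2280 = 1.26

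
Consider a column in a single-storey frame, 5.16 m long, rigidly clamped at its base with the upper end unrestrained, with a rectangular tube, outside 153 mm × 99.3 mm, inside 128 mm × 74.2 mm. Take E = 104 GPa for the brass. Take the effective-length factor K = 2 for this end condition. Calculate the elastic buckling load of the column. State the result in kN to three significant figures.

Weak-axis I_min = (h_o·b_o³ − h_i·b_i³)/12 with b_o = 99.3, b_i = 74.20 mm (shorter outer/inner sides).
I_min = (153×99.3³ − 128.0×74.20³)/12 = 8.127×10^6 mm⁴
I = 8.127×10^6 mm⁴ = 8.127×10^-6 m⁴
Effective length L_e = K·L = 2 × 5.16 = 10.32 m
P_cr = π²EI / L_e² = π² × 104×10⁹ × 8.127×10^-6 / 10.32² = 7.832×10^4 N

P_cr ≈ 78.3 kN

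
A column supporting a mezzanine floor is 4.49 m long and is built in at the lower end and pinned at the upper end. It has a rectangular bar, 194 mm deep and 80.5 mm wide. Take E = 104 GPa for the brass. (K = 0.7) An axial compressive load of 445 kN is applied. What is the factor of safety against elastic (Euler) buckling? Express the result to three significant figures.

Buckling occurs about the weak axis: I_min = h·b³/12 with b = 80.5 mm (the shorter side).
I_min = 194×80.5³/12 = 8.434×10^6 mm⁴
I = 8.434×10^6 mm⁴ = 8.434×10^-6 m⁴
Effective length L_e = K·L = 0.7 × 4.49 = 3.143 m
P_cr = π²EI / L_e² = π² × 104×10⁹ × 8.434×10^-6 / 3.143² = 8.763×10^5 N
Factor of safety n = P_cr / P = 876.30 / 445 = 1.97

n ≈ 1.97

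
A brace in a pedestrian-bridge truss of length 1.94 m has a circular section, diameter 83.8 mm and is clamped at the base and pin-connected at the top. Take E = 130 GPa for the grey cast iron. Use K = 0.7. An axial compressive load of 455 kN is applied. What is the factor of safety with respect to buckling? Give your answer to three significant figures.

n ≈ 3.70

I = πd⁴/64 = π×83.8⁴/64 = 2.421×10^6 mm⁴
I = 2.421×10^6 mm⁴ = 2.421×10^-6 m⁴
Effective length L_e = K·L = 0.7 × 1.94 = 1.358 m
P_cr = π²EI / L_e² = π² × 130×10⁹ × 2.421×10^-6 / 1.358² = 1.684×10^6 N
Factor of safety n = P_cr / P = 1684.2 / 455 = 3.70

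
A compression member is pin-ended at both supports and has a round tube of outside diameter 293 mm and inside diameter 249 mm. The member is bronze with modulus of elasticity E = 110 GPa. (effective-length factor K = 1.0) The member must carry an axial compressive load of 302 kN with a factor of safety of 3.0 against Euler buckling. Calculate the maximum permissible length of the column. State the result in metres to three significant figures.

d_o = 293 mm, d_i = 249 mm
I = π(d_o⁴ − d_i⁴)/64 = π(293⁴ − 249.0⁴)/64 = 1.731×10^8 mm⁴
I = 1.731×10^-4 m⁴
Required critical load P_cr = n·P = 3.0 × 302 = 906.0 kN = 9.060×10^5 N
From P_cr = π²EI/(K·L)²:  L = (1/K)·√(π²EI/P_cr) = (1/1)·√(π²×1.10×10^11×1.731×10^-4/9.060×10^5)
L = 14.4 m

L_max ≈ 14.4 m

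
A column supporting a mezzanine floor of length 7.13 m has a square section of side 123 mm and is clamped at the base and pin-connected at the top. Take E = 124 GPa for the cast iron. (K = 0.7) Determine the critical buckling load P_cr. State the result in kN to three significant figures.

P_cr ≈ 937 kN

I = a⁴/12 = 123⁴/12 = 1.907×10^7 mm⁴
I = 1.907×10^7 mm⁴ = 1.907×10^-5 m⁴
Effective length L_e = K·L = 0.7 × 7.13 = 4.991 m
P_cr = π²EI / L_e² = π² × 124×10⁹ × 1.907×10^-5 / 4.991² = 9.371×10^5 N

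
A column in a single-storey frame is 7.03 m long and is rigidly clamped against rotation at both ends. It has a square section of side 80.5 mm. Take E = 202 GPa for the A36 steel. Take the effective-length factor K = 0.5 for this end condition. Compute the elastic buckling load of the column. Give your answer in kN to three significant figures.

I = a⁴/12 = 80.5⁴/12 = 3.499×10^6 mm⁴
I = 3.499×10^6 mm⁴ = 3.499×10^-6 m⁴
Effective length L_e = K·L = 0.5 × 7.03 = 3.515 m
P_cr = π²EI / L_e² = π² × 202×10⁹ × 3.499×10^-6 / 3.515² = 5.647×10^5 N

P_cr ≈ 565 kN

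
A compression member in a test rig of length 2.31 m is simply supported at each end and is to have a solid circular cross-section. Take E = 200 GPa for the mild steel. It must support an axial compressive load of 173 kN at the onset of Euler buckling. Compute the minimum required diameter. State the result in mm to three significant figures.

L_e = K·L = 1 × 2.31 = 2.310 m
Required I = P_cr·L_e²/(π²E) = 1.730×10^5 × 2.310² / (π² × 2.00×10^11) = 4.677×10^-7 m⁴
I_req = 4.677×10^5 mm⁴
Solid circle: I = πd⁴/64  ⇒  d = (64I/π)^(1/4) = (64×4.677×10^5/π)^(1/4) = 55.6 mm

d ≈ 55.6 mm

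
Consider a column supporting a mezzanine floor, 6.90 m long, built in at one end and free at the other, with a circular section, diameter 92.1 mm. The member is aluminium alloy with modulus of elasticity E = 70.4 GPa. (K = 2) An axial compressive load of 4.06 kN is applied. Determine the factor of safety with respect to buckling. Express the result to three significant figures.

I = πd⁴/64 = π×92.1⁴/64 = 3.532×10^6 mm⁴
I = 3.532×10^6 mm⁴ = 3.532×10^-6 m⁴
Effective length L_e = K·L = 2 × 6.90 = 13.80 m
P_cr = π²EI / L_e² = π² × 70.4×10⁹ × 3.532×10^-6 / 13.80² = 1.289×10^4 N
Factor of safety n = P_cr / P = 12.886 / 4.06 = 3.17

n ≈ 3.17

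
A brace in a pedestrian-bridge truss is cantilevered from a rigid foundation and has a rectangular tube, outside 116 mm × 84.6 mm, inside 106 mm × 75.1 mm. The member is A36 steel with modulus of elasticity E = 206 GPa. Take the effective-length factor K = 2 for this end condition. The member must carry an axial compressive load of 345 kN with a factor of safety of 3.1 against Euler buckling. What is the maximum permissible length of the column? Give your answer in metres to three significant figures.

L_max ≈ 1.00 m

Weak-axis I_min = (h_o·b_o³ − h_i·b_i³)/12 with b_o = 84.6, b_i = 75.10 mm (shorter outer/inner sides).
I_min = (116×84.6³ − 106.0×75.10³)/12 = 2.112×10^6 mm⁴
I = 2.112×10^-6 m⁴
Required critical load P_cr = n·P = 3.1 × 345 = 1070 kN = 1.069×10^6 N
From P_cr = π²EI/(K·L)²:  L = (1/K)·√(π²EI/P_cr) = (1/2)·√(π²×2.06×10^11×2.112×10^-6/1.069×10^6)
L = 1.00 m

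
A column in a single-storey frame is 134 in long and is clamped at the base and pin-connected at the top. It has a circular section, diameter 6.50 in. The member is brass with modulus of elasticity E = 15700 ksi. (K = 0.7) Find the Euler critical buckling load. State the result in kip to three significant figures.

I = πd⁴/64 = π×6.50⁴/64 = 87.62 in⁴
Effective length L_e = K·L = 0.7 × 134 = 93.80 in
P_cr = π²EI / L_e² = π² × 15700×10³ × 87.62 / 93.80² = 1.543×10^6 lb

P_cr ≈ 1540 kip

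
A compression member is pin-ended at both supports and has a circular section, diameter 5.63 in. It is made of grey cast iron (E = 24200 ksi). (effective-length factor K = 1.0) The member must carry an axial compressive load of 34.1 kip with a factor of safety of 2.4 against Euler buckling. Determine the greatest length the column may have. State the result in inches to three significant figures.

L_max ≈ 379 in

I = πd⁴/64 = π×5.63⁴/64 = 49.32 in⁴
Required critical load P_cr = n·P = 2.4 × 34.1 = 81.84 kip = 8.184×10^4 lb
From P_cr = π²EI/(K·L)²:  L = (1/K)·√(π²EI/P_cr) = (1/1)·√(π²×2.42×10^7×49.32/8.184×10^4)
L = 379 in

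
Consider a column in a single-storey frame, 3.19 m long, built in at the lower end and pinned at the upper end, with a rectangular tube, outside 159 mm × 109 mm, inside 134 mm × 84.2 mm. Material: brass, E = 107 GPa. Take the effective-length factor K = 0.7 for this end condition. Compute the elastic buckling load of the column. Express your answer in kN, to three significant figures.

P_cr ≈ 2220 kN

Weak-axis I_min = (h_o·b_o³ − h_i·b_i³)/12 with b_o = 109, b_i = 84.20 mm (shorter outer/inner sides).
I_min = (159×109³ − 134.0×84.20³)/12 = 1.049×10^7 mm⁴
I = 1.049×10^7 mm⁴ = 1.049×10^-5 m⁴
Effective length L_e = K·L = 0.7 × 3.19 = 2.233 m
P_cr = π²EI / L_e² = π² × 107×10⁹ × 1.049×10^-5 / 2.233² = 2.222×10^6 N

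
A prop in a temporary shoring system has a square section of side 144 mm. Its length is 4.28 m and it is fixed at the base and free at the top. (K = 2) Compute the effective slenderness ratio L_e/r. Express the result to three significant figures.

I = a⁴/12 = 144⁴/12 = 3.583×10^7 mm⁴
A = 2.074×10^4 mm²;  r_min = √(I/A) = √(3.583×10^7/2.074×10^4) = 41.57 mm
L_e = K·L = 2 × 4.28 m = 8.560 m = 8560.0 mm
λ = L_e / r_min = 8560.0 / 41.57 = 206

λ ≈ 206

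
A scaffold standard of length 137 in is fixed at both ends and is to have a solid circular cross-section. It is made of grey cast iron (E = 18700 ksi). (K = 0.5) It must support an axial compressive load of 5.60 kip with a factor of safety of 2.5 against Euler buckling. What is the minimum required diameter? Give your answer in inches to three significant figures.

d ≈ 1.64 in

Required P_cr = n·P = 2.5 × 5.60 = 14.00 kip
L_e = K·L = 0.5 × 137 = 68.50 in
Required I = P_cr·L_e²/(π²E) = 1.400×10^4 × 68.50² / (π² × 1.87×10^7) = 0.3559 in⁴
Solid circle: I = πd⁴/64  ⇒  d = (64I/π)^(1/4) = (64×0.3559/π)^(1/4) = 1.64 in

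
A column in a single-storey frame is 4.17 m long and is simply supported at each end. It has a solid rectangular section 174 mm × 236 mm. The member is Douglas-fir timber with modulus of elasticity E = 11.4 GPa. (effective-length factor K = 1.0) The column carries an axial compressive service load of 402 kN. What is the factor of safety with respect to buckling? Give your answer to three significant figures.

Buckling occurs about the weak axis: I_min = h·b³/12 with b = 174 mm (the shorter side).
I_min = 236×174³/12 = 1.036×10^8 mm⁴
I = 1.036×10^8 mm⁴ = 1.036×10^-4 m⁴
Effective length L_e = K·L = 1 × 4.17 = 4.170 m
P_cr = π²EI / L_e² = π² × 11.4×10⁹ × 1.036×10^-4 / 4.170² = 6.704×10^5 N
Factor of safety n = P_cr / P = 670.36 / 402 = 1.67

n ≈ 1.67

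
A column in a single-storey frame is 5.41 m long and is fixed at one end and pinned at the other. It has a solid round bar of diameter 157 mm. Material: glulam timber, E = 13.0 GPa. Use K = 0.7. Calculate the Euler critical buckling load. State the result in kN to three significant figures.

I = πd⁴/64 = π×157⁴/64 = 2.982×10^7 mm⁴
I = 2.982×10^7 mm⁴ = 2.982×10^-5 m⁴
Effective length L_e = K·L = 0.7 × 5.41 = 3.787 m
P_cr = π²EI / L_e² = π² × 13.0×10⁹ × 2.982×10^-5 / 3.787² = 2.668×10^5 N

P_cr ≈ 267 kN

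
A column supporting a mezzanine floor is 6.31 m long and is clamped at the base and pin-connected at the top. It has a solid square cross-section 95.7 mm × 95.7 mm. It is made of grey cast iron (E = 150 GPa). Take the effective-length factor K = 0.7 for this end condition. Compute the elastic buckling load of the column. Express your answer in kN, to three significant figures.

P_cr ≈ 530 kN

I = a⁴/12 = 95.7⁴/12 = 6.990×10^6 mm⁴
I = 6.990×10^6 mm⁴ = 6.990×10^-6 m⁴
Effective length L_e = K·L = 0.7 × 6.31 = 4.417 m
P_cr = π²EI / L_e² = π² × 150×10⁹ × 6.990×10^-6 / 4.417² = 5.304×10^5 N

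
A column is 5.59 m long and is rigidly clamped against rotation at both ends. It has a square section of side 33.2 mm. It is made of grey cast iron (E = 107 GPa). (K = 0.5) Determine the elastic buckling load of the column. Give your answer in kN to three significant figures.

I = a⁴/12 = 33.2⁴/12 = 1.012×10^5 mm⁴
I = 1.012×10^5 mm⁴ = 1.012×10^-7 m⁴
Effective length L_e = K·L = 0.5 × 5.59 = 2.795 m
P_cr = π²EI / L_e² = π² × 107×10⁹ × 1.012×10^-7 / 2.795² = 1.369×10^4 N

P_cr ≈ 13.7 kN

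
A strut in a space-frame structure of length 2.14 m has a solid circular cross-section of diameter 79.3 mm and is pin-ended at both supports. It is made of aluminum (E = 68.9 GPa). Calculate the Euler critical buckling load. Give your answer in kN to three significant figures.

P_cr ≈ 288 kN

I = πd⁴/64 = π×79.3⁴/64 = 1.941×10^6 mm⁴
I = 1.941×10^6 mm⁴ = 1.941×10^-6 m⁴
Effective length L_e = K·L = 1 × 2.14 = 2.140 m
P_cr = π²EI / L_e² = π² × 68.9×10⁹ × 1.941×10^-6 / 2.140² = 2.882×10^5 N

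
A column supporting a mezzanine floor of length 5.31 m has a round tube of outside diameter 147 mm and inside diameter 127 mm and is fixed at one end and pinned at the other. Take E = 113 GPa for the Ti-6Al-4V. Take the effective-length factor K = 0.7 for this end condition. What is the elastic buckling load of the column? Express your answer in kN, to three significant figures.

d_o = 147 mm, d_i = 127 mm
I = π(d_o⁴ − d_i⁴)/64 = π(147⁴ − 127.0⁴)/64 = 1.015×10^7 mm⁴
I = 1.015×10^7 mm⁴ = 1.015×10^-5 m⁴
Effective length L_e = K·L = 0.7 × 5.31 = 3.717 m
P_cr = π²EI / L_e² = π² × 113×10⁹ × 1.015×10^-5 / 3.717² = 8.194×10^5 N

P_cr ≈ 819 kN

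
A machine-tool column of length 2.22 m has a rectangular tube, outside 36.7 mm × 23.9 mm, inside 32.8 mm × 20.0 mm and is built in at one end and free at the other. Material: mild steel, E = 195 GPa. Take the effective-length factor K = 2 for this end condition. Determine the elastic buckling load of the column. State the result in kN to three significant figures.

P_cr ≈ 1.94 kN

Weak-axis I_min = (h_o·b_o³ − h_i·b_i³)/12 with b_o = 23.9, b_i = 20.00 mm (shorter outer/inner sides).
I_min = (36.7×23.9³ − 32.80×20.00³)/12 = 1.989×10^4 mm⁴
I = 1.989×10^4 mm⁴ = 1.989×10^-8 m⁴
Effective length L_e = K·L = 2 × 2.22 = 4.440 m
P_cr = π²EI / L_e² = π² × 195×10⁹ × 1.989×10^-8 / 4.440² = 1.941×10^3 N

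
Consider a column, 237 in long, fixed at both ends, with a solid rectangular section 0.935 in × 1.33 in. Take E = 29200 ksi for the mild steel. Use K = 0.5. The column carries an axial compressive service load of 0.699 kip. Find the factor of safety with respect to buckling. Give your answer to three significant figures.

Buckling occurs about the weak axis: I_min = h·b³/12 with b = 0.935 in (the shorter side).
I_min = 1.33×0.935³/12 = 9.060×10^-2 in⁴
Effective length L_e = K·L = 0.5 × 237 = 118.5 in
P_cr = π²EI / L_e² = π² × 29200×10³ × 9.060×10^-2 / 118.5² = 1.859×10^3 lb
Factor of safety n = P_cr / P = 1.8593 / 0.699 = 2.66

n ≈ 2.66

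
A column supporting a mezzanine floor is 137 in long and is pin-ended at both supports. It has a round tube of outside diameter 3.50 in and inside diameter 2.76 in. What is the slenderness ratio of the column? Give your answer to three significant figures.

λ ≈ 123

d_o = 3.50 in, d_i = 2.76 in
I = π(d_o⁴ − d_i⁴)/64 = π(3.50⁴ − 2.760⁴)/64 = 4.518 in⁴
A = 3.638 in²;  r_min = √(I/A) = √(4.518/3.638) = 1.114 in
L_e = K·L = 1 × 137 = 137.0 in
λ = L_e / r_min = 137.00 / 1.114 = 123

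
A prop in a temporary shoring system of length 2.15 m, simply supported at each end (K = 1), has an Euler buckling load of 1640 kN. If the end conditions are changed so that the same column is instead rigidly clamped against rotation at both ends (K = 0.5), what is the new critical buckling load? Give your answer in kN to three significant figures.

P_cr ∝ 1/K², so P_cr,new = P_cr,old × (K_old/K_new)² = 1640 × (1/0.5)²
= 1640 × 4.000 = 6560 kN

P_cr ≈ 6560 kN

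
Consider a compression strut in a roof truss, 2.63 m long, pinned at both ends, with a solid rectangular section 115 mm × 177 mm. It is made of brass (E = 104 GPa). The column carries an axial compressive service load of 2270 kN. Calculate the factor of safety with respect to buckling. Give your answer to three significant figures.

n ≈ 1.47

Buckling occurs about the weak axis: I_min = h·b³/12 with b = 115 mm (the shorter side).
I_min = 177×115³/12 = 2.243×10^7 mm⁴
I = 2.243×10^7 mm⁴ = 2.243×10^-5 m⁴
Effective length L_e = K·L = 1 × 2.63 = 2.630 m
P_cr = π²EI / L_e² = π² × 104×10⁹ × 2.243×10^-5 / 2.630² = 3.329×10^6 N
Factor of safety n = P_cr / P = 3328.9 / 2270 = 1.47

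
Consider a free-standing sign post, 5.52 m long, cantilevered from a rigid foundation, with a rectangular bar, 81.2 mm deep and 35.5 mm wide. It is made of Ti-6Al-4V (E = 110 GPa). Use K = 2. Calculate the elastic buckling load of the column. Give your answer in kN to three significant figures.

Buckling occurs about the weak axis: I_min = h·b³/12 with b = 35.5 mm (the shorter side).
I_min = 81.2×35.5³/12 = 3.027×10^5 mm⁴
I = 3.027×10^5 mm⁴ = 3.027×10^-7 m⁴
Effective length L_e = K·L = 2 × 5.52 = 11.04 m
P_cr = π²EI / L_e² = π² × 110×10⁹ × 3.027×10^-7 / 11.04² = 2.697×10^3 N

P_cr ≈ 2.70 kN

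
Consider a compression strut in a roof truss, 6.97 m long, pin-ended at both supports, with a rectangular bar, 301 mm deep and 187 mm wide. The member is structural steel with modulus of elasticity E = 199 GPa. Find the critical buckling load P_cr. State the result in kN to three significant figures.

P_cr ≈ 6630 kN

Buckling occurs about the weak axis: I_min = h·b³/12 with b = 187 mm (the shorter side).
I_min = 301×187³/12 = 1.640×10^8 mm⁴
I = 1.640×10^8 mm⁴ = 1.640×10^-4 m⁴
Effective length L_e = K·L = 1 × 6.97 = 6.970 m
P_cr = π²EI / L_e² = π² × 199×10⁹ × 1.640×10^-4 / 6.970² = 6.631×10^6 N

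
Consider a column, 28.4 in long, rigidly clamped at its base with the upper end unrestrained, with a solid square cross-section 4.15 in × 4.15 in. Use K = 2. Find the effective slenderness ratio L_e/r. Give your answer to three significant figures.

λ ≈ 47.4

For a square r = a/√12 = 4.15/√12 = 1.198 in
L_e = K·L = 2 × 28.4 = 56.80 in
λ = L_e / r_min = 56.800 / 1.198 = 47.4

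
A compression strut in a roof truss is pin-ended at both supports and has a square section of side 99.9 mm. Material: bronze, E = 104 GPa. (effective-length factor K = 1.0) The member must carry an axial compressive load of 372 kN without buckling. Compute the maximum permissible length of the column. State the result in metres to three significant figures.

L_max ≈ 4.79 m

I = a⁴/12 = 99.9⁴/12 = 8.300×10^6 mm⁴
I = 8.300×10^-6 m⁴
At the buckling limit P_cr = P = 3.720×10^5 N
From P_cr = π²EI/(K·L)²:  L = (1/K)·√(π²EI/P_cr) = (1/1)·√(π²×1.04×10^11×8.300×10^-6/3.720×10^5)
L = 4.79 m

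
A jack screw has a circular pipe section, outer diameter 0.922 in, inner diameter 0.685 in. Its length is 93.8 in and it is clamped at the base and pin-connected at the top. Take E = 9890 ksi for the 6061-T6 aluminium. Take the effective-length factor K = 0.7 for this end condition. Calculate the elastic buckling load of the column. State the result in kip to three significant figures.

P_cr ≈ 0.558 kip

d_o = 0.922 in, d_i = 0.685 in
I = π(d_o⁴ − d_i⁴)/64 = π(0.922⁴ − 0.6850⁴)/64 = 2.466×10^-2 in⁴
Effective length L_e = K·L = 0.7 × 93.8 = 65.66 in
P_cr = π²EI / L_e² = π² × 9890×10³ × 2.466×10^-2 / 65.66² = 558.4 lb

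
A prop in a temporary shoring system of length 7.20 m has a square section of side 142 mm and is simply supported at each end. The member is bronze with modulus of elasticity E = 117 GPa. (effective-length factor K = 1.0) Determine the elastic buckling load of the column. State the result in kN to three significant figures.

I = a⁴/12 = 142⁴/12 = 3.388×10^7 mm⁴
I = 3.388×10^7 mm⁴ = 3.388×10^-5 m⁴
Effective length L_e = K·L = 1 × 7.20 = 7.200 m
P_cr = π²EI / L_e² = π² × 117×10⁹ × 3.388×10^-5 / 7.200² = 7.547×10^5 N

P_cr ≈ 755 kN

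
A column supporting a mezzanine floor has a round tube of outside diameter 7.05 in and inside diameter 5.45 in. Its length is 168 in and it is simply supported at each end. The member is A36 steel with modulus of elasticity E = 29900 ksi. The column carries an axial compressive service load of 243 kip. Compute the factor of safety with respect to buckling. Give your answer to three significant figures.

d_o = 7.05 in, d_i = 5.45 in
I = π(d_o⁴ − d_i⁴)/64 = π(7.05⁴ − 5.450⁴)/64 = 77.96 in⁴
Effective length L_e = K·L = 1 × 168 = 168.0 in
P_cr = π²EI / L_e² = π² × 29900×10³ × 77.96 / 168.0² = 8.151×10^5 lb
Factor of safety n = P_cr / P = 815.08 / 243 = 3.35

n ≈ 3.35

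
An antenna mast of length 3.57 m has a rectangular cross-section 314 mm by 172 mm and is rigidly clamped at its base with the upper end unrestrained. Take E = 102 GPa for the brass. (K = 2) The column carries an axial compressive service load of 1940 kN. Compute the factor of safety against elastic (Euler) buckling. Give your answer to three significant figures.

n ≈ 1.36

Buckling occurs about the weak axis: I_min = h·b³/12 with b = 172 mm (the shorter side).
I_min = 314×172³/12 = 1.331×10^8 mm⁴
I = 1.331×10^8 mm⁴ = 1.331×10^-4 m⁴
Effective length L_e = K·L = 2 × 3.57 = 7.140 m
P_cr = π²EI / L_e² = π² × 102×10⁹ × 1.331×10^-4 / 7.140² = 2.629×10^6 N
Factor of safety n = P_cr / P = 2629.3 / 1940 = 1.36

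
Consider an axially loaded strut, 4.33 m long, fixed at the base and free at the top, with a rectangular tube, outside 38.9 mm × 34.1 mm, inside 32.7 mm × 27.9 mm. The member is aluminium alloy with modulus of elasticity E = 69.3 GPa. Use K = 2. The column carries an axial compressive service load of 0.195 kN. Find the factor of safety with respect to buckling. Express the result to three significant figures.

Weak-axis I_min = (h_o·b_o³ − h_i·b_i³)/12 with b_o = 34.1, b_i = 27.90 mm (shorter outer/inner sides).
I_min = (38.9×34.1³ − 32.70×27.90³)/12 = 6.936×10^4 mm⁴
I = 6.936×10^4 mm⁴ = 6.936×10^-8 m⁴
Effective length L_e = K·L = 2 × 4.33 = 8.660 m
P_cr = π²EI / L_e² = π² × 69.3×10⁹ × 6.936×10^-8 / 8.660² = 632.5 N
Factor of safety n = P_cr / P = 0.63254 / 0.195 = 3.24

n ≈ 3.24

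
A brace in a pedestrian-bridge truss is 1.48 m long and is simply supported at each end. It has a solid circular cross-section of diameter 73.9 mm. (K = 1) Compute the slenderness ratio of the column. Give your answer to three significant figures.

For a solid circle r = d/4 = 73.9/4 = 18.48 mm
L_e = K·L = 1 × 1.48 m = 1.480 m = 1480.0 mm
λ = L_e / r_min = 1480.0 / 18.48 = 80.1

λ ≈ 80.1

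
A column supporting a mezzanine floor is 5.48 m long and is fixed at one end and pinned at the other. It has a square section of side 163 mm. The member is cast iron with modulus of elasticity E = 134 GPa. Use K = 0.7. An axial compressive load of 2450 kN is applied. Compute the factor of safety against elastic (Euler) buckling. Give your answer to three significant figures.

I = a⁴/12 = 163⁴/12 = 5.883×10^7 mm⁴
I = 5.883×10^7 mm⁴ = 5.883×10^-5 m⁴
Effective length L_e = K·L = 0.7 × 5.48 = 3.836 m
P_cr = π²EI / L_e² = π² × 134×10⁹ × 5.883×10^-5 / 3.836² = 5.287×10^6 N
Factor of safety n = P_cr / P = 5287.1 / 2450 = 2.16

n ≈ 2.16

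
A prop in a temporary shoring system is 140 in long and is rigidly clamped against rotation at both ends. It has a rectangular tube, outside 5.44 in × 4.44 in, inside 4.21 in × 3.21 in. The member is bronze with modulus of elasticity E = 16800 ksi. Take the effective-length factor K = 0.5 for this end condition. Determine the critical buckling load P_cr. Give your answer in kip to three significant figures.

P_cr ≈ 950 kip

Weak-axis I_min = (h_o·b_o³ − h_i·b_i³)/12 with b_o = 4.44, b_i = 3.210 in (shorter outer/inner sides).
I_min = (5.44×4.44³ − 4.210×3.210³)/12 = 28.08 in⁴
Effective length L_e = K·L = 0.5 × 140 = 70.00 in
P_cr = π²EI / L_e² = π² × 16800×10³ × 28.08 / 70.00² = 9.500×10^5 lb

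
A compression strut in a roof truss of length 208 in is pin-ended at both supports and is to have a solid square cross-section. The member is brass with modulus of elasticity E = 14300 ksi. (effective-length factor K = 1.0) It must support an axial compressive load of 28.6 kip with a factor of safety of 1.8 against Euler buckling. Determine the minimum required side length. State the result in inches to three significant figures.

a ≈ 3.71 in

Required P_cr = n·P = 1.8 × 28.6 = 51.48 kip
L_e = K·L = 1 × 208 = 208.0 in
Required I = P_cr·L_e²/(π²E) = 5.148×10^4 × 208.0² / (π² × 1.43×10^7) = 15.78 in⁴
Solid square: I = a⁴/12  ⇒  a = (12I)^(1/4) = (12×15.78)^(1/4) = 3.71 in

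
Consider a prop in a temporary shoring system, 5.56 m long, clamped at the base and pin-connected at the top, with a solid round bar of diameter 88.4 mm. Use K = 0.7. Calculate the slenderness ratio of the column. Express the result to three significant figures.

I = πd⁴/64 = π×88.4⁴/64 = 2.998×10^6 mm⁴
A = 6.138×10^3 mm²;  r_min = √(I/A) = √(2.998×10^6/6.138×10^3) = 22.10 mm
L_e = K·L = 0.7 × 5.56 m = 3.892 m = 3892.0 mm
λ = L_e / r_min = 3892.0 / 22.10 = 176

λ ≈ 176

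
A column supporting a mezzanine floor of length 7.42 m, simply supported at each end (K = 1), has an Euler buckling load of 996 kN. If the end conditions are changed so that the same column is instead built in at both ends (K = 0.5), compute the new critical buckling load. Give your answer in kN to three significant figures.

P_cr ≈ 3980 kN

P_cr ∝ 1/K², so P_cr,new = P_cr,old × (K_old/K_new)² = 996 × (1/0.5)²
= 996 × 4.000 = 3980 kN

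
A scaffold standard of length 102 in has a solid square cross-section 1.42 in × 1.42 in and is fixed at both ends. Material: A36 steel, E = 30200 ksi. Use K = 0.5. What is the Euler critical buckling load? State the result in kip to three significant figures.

I = a⁴/12 = 1.42⁴/12 = 0.3388 in⁴
Effective length L_e = K·L = 0.5 × 102 = 51.00 in
P_cr = π²EI / L_e² = π² × 30200×10³ × 0.3388 / 51.00² = 3.883×10^4 lb

P_cr ≈ 38.8 kip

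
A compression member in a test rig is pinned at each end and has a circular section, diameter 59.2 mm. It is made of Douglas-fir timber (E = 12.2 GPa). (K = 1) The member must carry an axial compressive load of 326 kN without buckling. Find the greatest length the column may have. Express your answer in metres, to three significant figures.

I = πd⁴/64 = π×59.2⁴/64 = 6.029×10^5 mm⁴
I = 6.029×10^-7 m⁴
At the buckling limit P_cr = P = 3.260×10^5 N
From P_cr = π²EI/(K·L)²:  L = (1/K)·√(π²EI/P_cr) = (1/1)·√(π²×1.22×10^10×6.029×10^-7/3.260×10^5)
L = 0.472 m

L_max ≈ 0.472 m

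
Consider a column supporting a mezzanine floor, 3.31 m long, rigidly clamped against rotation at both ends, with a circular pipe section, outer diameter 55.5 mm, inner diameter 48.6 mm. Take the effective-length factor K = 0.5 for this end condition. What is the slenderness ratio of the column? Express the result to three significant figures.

λ ≈ 89.7

d_o = 55.5 mm, d_i = 48.6 mm
I = π(d_o⁴ − d_i⁴)/64 = π(55.5⁴ − 48.60⁴)/64 = 1.919×10^5 mm⁴
A = 564.1 mm²;  r_min = √(I/A) = √(1.919×10^5/564.1) = 18.44 mm
L_e = K·L = 0.5 × 3.31 m = 1.655 m = 1655.0 mm
λ = L_e / r_min = 1655.0 / 18.44 = 89.7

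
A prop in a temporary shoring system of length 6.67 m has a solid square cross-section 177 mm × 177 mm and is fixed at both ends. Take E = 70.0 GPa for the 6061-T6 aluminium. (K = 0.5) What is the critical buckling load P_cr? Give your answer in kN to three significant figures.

I = a⁴/12 = 177⁴/12 = 8.179×10^7 mm⁴
I = 8.179×10^7 mm⁴ = 8.179×10^-5 m⁴
Effective length L_e = K·L = 0.5 × 6.67 = 3.335 m
P_cr = π²EI / L_e² = π² × 70.0×10⁹ × 8.179×10^-5 / 3.335² = 5.081×10^6 N

P_cr ≈ 5080 kN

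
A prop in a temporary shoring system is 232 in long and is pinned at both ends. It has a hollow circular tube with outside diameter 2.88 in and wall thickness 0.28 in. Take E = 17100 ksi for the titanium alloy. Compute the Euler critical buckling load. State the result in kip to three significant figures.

Inner diameter d_i = 2.88 − 2×0.28 = 2.320 in
I = π(d_o⁴ − d_i⁴)/64 = π(2.88⁴ − 2.320⁴)/64 = 1.955 in⁴
Effective length L_e = K·L = 1 × 232 = 232.0 in
P_cr = π²EI / L_e² = π² × 17100×10³ × 1.955 / 232.0² = 6.130×10^3 lb

P_cr ≈ 6.13 kip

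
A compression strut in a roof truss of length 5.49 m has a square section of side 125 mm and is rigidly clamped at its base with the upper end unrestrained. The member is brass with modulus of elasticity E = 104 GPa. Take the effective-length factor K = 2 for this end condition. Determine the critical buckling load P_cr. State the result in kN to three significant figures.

I = a⁴/12 = 125⁴/12 = 2.035×10^7 mm⁴
I = 2.035×10^7 mm⁴ = 2.035×10^-5 m⁴
Effective length L_e = K·L = 2 × 5.49 = 10.98 m
P_cr = π²EI / L_e² = π² × 104×10⁹ × 2.035×10^-5 / 10.98² = 1.732×10^5 N

P_cr ≈ 173 kN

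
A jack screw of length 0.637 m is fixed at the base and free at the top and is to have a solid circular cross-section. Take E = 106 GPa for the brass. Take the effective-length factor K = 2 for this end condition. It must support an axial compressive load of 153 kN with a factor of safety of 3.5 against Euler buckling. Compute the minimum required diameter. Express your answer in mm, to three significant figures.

d ≈ 64.1 mm

Required P_cr = n·P = 3.5 × 153 = 535.5 kN
L_e = K·L = 2 × 0.637 = 1.274 m
Required I = P_cr·L_e²/(π²E) = 5.355×10^5 × 1.274² / (π² × 1.06×10^11) = 8.308×10^-7 m⁴
I_req = 8.308×10^5 mm⁴
Solid circle: I = πd⁴/64  ⇒  d = (64I/π)^(1/4) = (64×8.308×10^5/π)^(1/4) = 64.1 mm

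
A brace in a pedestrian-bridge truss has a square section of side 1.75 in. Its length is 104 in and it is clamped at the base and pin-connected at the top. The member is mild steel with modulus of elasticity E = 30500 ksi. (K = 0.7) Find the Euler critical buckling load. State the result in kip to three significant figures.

P_cr ≈ 44.4 kip

I = a⁴/12 = 1.75⁴/12 = 0.7816 in⁴
Effective length L_e = K·L = 0.7 × 104 = 72.80 in
P_cr = π²EI / L_e² = π² × 30500×10³ × 0.7816 / 72.80² = 4.439×10^4 lb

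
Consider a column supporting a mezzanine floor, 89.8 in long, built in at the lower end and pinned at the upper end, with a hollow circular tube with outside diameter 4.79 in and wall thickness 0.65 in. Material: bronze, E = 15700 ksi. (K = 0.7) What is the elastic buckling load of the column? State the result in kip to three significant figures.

P_cr ≈ 728 kip

Inner diameter d_i = 4.79 − 2×0.65 = 3.490 in
I = π(d_o⁴ − d_i⁴)/64 = π(4.79⁴ − 3.490⁴)/64 = 18.56 in⁴
Effective length L_e = K·L = 0.7 × 89.8 = 62.86 in
P_cr = π²EI / L_e² = π² × 15700×10³ × 18.56 / 62.86² = 7.278×10^5 lb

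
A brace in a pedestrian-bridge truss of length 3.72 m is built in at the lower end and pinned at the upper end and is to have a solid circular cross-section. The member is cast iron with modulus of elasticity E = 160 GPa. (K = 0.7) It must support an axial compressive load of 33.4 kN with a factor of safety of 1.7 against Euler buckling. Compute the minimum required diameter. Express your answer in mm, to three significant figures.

d ≈ 47.2 mm

Required P_cr = n·P = 1.7 × 33.4 = 56.78 kN
L_e = K·L = 0.7 × 3.72 = 2.604 m
Required I = P_cr·L_e²/(π²E) = 5.678×10^4 × 2.604² / (π² × 1.60×10^11) = 2.438×10^-7 m⁴
I_req = 2.438×10^5 mm⁴
Solid circle: I = πd⁴/64  ⇒  d = (64I/π)^(1/4) = (64×2.438×10^5/π)^(1/4) = 47.2 mm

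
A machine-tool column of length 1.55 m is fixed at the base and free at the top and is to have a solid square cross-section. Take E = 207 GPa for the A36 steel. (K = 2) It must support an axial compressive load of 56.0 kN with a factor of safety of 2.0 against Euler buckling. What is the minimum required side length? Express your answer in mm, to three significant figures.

a ≈ 50.1 mm

Required P_cr = n·P = 2.0 × 56.0 = 112.0 kN
L_e = K·L = 2 × 1.55 = 3.100 m
Required I = P_cr·L_e²/(π²E) = 1.120×10^5 × 3.100² / (π² × 2.07×10^11) = 5.268×10^-7 m⁴
I_req = 5.268×10^5 mm⁴
Solid square: I = a⁴/12  ⇒  a = (12I)^(1/4) = (12×5.268×10^5)^(1/4) = 50.1 mm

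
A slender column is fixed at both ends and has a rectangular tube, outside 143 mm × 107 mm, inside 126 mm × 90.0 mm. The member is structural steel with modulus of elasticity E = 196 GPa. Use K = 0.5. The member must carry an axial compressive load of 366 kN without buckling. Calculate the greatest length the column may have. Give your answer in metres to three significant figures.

Weak-axis I_min = (h_o·b_o³ − h_i·b_i³)/12 with b_o = 107, b_i = 90.00 mm (shorter outer/inner sides).
I_min = (143×107³ − 126.0×90.00³)/12 = 6.944×10^6 mm⁴
I = 6.944×10^-6 m⁴
At the buckling limit P_cr = P = 3.660×10^5 N
From P_cr = π²EI/(K·L)²:  L = (1/K)·√(π²EI/P_cr) = (1/0.5)·√(π²×1.96×10^11×6.944×10^-6/3.660×10^5)
L = 12.1 m

L_max ≈ 12.1 m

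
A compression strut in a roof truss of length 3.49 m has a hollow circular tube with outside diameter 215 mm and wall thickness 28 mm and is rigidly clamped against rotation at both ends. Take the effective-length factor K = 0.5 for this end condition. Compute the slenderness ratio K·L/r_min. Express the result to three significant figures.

λ ≈ 26.1

Inner diameter d_i = 215 − 2×28 = 159.0 mm
I = π(d_o⁴ − d_i⁴)/64 = π(215⁴ − 159.0⁴)/64 = 7.351×10^7 mm⁴
A = 1.645×10^4 mm²;  r_min = √(I/A) = √(7.351×10^7/1.645×10^4) = 66.85 mm
L_e = K·L = 0.5 × 3.49 m = 1.745 m = 1745.0 mm
λ = L_e / r_min = 1745.0 / 66.85 = 26.1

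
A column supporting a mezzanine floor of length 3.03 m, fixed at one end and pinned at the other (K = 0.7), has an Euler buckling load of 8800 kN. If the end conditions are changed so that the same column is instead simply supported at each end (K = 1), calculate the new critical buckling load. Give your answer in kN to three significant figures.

P_cr ∝ 1/K², so P_cr,new = P_cr,old × (K_old/K_new)² = 8800 × (0.7/1)²
= 8800 × 0.4900 = 4310 kN

P_cr ≈ 4310 kN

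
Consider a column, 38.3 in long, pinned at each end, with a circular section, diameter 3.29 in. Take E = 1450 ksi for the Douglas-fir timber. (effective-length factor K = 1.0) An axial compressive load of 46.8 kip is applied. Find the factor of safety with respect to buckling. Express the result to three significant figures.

I = πd⁴/64 = π×3.29⁴/64 = 5.751 in⁴
Effective length L_e = K·L = 1 × 38.3 = 38.30 in
P_cr = π²EI / L_e² = π² × 1450×10³ × 5.751 / 38.30² = 5.611×10^4 lb
Factor of safety n = P_cr / P = 56.108 / 46.8 = 1.20

n ≈ 1.20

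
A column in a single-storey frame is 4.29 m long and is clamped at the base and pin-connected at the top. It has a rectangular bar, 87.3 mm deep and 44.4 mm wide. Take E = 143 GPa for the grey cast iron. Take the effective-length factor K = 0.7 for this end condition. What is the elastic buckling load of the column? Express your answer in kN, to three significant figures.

Buckling occurs about the weak axis: I_min = h·b³/12 with b = 44.4 mm (the shorter side).
I_min = 87.3×44.4³/12 = 6.368×10^5 mm⁴
I = 6.368×10^5 mm⁴ = 6.368×10^-7 m⁴
Effective length L_e = K·L = 0.7 × 4.29 = 3.003 m
P_cr = π²EI / L_e² = π² × 143×10⁹ × 6.368×10^-7 / 3.003² = 9.966×10^4 N

P_cr ≈ 99.7 kN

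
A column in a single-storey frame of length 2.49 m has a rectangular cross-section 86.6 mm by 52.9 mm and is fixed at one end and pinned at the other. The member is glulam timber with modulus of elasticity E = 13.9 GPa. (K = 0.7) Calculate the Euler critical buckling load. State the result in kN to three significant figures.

P_cr ≈ 48.2 kN

Buckling occurs about the weak axis: I_min = h·b³/12 with b = 52.9 mm (the shorter side).
I_min = 86.6×52.9³/12 = 1.068×10^6 mm⁴
I = 1.068×10^6 mm⁴ = 1.068×10^-6 m⁴
Effective length L_e = K·L = 0.7 × 2.49 = 1.743 m
P_cr = π²EI / L_e² = π² × 13.9×10⁹ × 1.068×10^-6 / 1.743² = 4.824×10^4 N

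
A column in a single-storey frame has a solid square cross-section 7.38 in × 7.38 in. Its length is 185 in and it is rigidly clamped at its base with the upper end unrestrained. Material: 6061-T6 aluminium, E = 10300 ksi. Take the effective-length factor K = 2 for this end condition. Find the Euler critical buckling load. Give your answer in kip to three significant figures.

I = a⁴/12 = 7.38⁴/12 = 247.2 in⁴
Effective length L_e = K·L = 2 × 185 = 370.0 in
P_cr = π²EI / L_e² = π² × 10300×10³ × 247.2 / 370.0² = 1.836×10^5 lb

P_cr ≈ 184 kip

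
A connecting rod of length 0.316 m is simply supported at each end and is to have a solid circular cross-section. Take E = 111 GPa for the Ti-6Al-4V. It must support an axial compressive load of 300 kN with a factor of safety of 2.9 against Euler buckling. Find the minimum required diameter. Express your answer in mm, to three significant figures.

d ≈ 35.7 mm

Required P_cr = n·P = 2.9 × 300 = 870.0 kN
L_e = K·L = 1 × 0.316 = 0.3160 m
Required I = P_cr·L_e²/(π²E) = 8.700×10^5 × 0.3160² / (π² × 1.11×10^11) = 7.930×10^-8 m⁴
I_req = 7.930×10^4 mm⁴
Solid circle: I = πd⁴/64  ⇒  d = (64I/π)^(1/4) = (64×7.930×10^4/π)^(1/4) = 35.7 mm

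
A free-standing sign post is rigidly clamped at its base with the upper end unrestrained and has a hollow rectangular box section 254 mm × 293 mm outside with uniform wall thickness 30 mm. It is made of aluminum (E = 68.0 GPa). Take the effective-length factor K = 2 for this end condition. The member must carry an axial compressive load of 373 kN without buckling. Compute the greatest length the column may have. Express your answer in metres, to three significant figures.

L_max ≈ 10.8 m

Inner dimensions: h_i = 293 − 2×30 = 233.0 mm, b_i = 254 − 2×30 = 194.0 mm
Weak-axis I_min = (h_o·b_o³ − h_i·b_i³)/12 with b_o = 254, b_i = 194.0 mm (shorter outer/inner sides).
I_min = (293×254³ − 233.0×194.0³)/12 = 2.583×10^8 mm⁴
I = 2.583×10^-4 m⁴
At the buckling limit P_cr = P = 3.730×10^5 N
From P_cr = π²EI/(K·L)²:  L = (1/K)·√(π²EI/P_cr) = (1/2)·√(π²×6.80×10^10×2.583×10^-4/3.730×10^5)
L = 10.8 m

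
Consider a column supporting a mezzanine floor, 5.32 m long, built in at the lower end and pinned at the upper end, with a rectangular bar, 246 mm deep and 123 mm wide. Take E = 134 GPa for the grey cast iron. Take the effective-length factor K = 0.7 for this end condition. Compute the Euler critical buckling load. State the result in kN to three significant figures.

P_cr ≈ 3640 kN

Buckling occurs about the weak axis: I_min = h·b³/12 with b = 123 mm (the shorter side).
I_min = 246×123³/12 = 3.815×10^7 mm⁴
I = 3.815×10^7 mm⁴ = 3.815×10^-5 m⁴
Effective length L_e = K·L = 0.7 × 5.32 = 3.724 m
P_cr = π²EI / L_e² = π² × 134×10⁹ × 3.815×10^-5 / 3.724² = 3.638×10^6 N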